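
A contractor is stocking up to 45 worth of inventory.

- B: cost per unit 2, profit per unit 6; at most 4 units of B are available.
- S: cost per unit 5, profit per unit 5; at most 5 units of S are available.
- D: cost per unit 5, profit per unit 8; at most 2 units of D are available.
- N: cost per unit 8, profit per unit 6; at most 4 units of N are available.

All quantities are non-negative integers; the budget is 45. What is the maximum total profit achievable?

65

B has the best ratio (6/2); taking only B gives at most 4×6 = 24 (stopped by the supply cap of 4).
Mixing does better — 4×B, 5×S, and 2×D: cost 43 ≤ 45, profit 4·6 + 5·5 + 2·8 = 65.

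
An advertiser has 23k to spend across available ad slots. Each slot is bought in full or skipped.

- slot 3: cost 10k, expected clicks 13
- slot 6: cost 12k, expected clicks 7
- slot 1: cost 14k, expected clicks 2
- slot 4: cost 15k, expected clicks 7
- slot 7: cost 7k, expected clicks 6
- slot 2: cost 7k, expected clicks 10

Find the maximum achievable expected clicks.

23

Allowing fractional choices, the relaxed optimum would be about 28.1, but ad slots are indivisible.
slot 3 + slot 2: cost 10 + 7 = 17 ≤ 23, expected clicks 13 + 10 = 23.
slot 3 + slot 6: cost 10 + 12 = 22 ≤ 23, expected clicks 13 + 7 = 20.
slot 3 + slot 7: cost 10 + 7 = 17 ≤ 23, expected clicks 13 + 6 = 19.
Best is slot 3 and slot 2 with total expected clicks 23.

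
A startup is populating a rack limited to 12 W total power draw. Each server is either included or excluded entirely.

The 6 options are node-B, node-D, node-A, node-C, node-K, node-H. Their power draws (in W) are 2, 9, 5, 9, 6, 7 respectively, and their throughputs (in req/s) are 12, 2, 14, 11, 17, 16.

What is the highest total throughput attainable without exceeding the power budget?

node-A + node-H: power draw 5 + 7 = 12 ≤ 12, throughput 14 + 16 = 30.
node-A + node-K: power draw 5 + 6 = 11 ≤ 12, throughput 14 + 17 = 31.
Best is node-A and node-K with total throughput 31.

31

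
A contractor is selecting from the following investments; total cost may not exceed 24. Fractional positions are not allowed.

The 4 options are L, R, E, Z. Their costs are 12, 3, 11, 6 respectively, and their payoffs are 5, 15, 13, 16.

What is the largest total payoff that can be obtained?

44

Take R, E, and Z: cost 3 + 11 + 6 = 20 ≤ 24, payoff 15 + 13 + 16 = 44.
No other feasible combination does better.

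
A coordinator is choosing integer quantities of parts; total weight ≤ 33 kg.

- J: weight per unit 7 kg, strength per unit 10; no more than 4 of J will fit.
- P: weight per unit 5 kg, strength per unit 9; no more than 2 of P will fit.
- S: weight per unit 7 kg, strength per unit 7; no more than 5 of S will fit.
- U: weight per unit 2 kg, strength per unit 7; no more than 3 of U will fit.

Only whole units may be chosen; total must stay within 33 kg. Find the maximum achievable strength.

60

This is a bounded integer knapsack.
3×J, 1×P, and 3×U: weight 32 ≤ 33, strength 3·10 + 1·9 + 3·7 = 60.
2×J, 2×P, and 3×U: weight 30 ≤ 33, strength 2·10 + 2·9 + 3·7 = 59.
Best is 60.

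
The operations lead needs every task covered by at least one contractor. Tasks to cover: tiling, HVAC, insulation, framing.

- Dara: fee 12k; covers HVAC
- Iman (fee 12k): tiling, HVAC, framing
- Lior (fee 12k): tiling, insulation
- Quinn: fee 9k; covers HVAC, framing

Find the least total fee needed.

The greedy cost-per-new-task heuristic would pick Iman and Lior for 24, but a cheaper cover exists.
Choose Lior and Quinn: together they cover tiling, HVAC, insulation, framing — every task.
Total fee: 12 + 9 = 21.
No cover costs less than 21.

21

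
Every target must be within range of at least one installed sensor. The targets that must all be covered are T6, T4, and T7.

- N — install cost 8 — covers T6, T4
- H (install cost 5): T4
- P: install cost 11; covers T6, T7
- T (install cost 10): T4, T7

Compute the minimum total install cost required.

This is a weighted set-cover instance.
The greedy cost-per-new-target heuristic would pick N and T for 18, but a cheaper cover exists.
Choose H and P: together they cover T6, T4, T7 — every target.
Total install cost: 5 + 11 = 16.
No cover costs less than 16.

16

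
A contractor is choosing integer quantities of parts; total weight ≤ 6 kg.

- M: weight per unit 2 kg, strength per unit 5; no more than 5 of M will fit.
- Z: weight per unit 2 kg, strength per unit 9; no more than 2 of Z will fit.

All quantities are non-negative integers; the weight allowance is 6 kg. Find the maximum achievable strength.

This is a bounded integer knapsack.
2×M and 1×Z: weight 6 ≤ 6, strength 2·5 + 1·9 = 19.
1×M and 2×Z: weight 6 ≤ 6, strength 1·5 + 2·9 = 23.
Best is 23.

23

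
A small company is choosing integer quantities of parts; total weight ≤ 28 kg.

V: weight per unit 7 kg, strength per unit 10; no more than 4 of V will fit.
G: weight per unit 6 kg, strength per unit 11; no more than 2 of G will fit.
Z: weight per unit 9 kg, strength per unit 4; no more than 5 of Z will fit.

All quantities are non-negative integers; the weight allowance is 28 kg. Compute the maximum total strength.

42

This is a bounded integer knapsack.
G has the best ratio (11/6); taking only G gives at most 2×11 = 22 (stopped by the supply cap of 2).
Mixing does better — 2×V and 2×G: weight 26 ≤ 28, strength 2·10 + 2·11 = 42.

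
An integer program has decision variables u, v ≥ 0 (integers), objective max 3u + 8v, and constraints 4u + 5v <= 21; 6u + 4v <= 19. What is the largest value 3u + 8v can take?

(u,v)=(0,4) is feasible, giving 32.
(u,v)=(1,3) is feasible, giving 27.
The best lattice point is (0,4), giving 32.

32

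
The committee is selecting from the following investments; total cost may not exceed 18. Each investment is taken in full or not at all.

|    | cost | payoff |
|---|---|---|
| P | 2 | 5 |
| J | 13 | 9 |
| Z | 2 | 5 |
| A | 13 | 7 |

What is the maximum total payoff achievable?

Allowing fractional choices, the relaxed optimum would be about 19.5, but investments are indivisible.
P + J: cost 2 + 13 = 15 ≤ 18, payoff 5 + 9 = 14.
P + J + Z: cost 2 + 13 + 2 = 17 ≤ 18, payoff 5 + 9 + 5 = 19.
P + Z + A: cost 2 + 2 + 13 = 17 ≤ 18, payoff 5 + 5 + 7 = 17.
Best is P, J, and Z with total payoff 19.

19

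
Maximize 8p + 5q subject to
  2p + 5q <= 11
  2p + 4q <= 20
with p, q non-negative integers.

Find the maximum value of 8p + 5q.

40

The continuous relaxation peaks at (5.5, 0) with value 44.00; rounding to a feasible lattice point costs some objective.
(p,q)=(5,0) is feasible, giving 40.
(p,q)=(4,0) is feasible, giving 32.
The best lattice point is (5,0), giving 40.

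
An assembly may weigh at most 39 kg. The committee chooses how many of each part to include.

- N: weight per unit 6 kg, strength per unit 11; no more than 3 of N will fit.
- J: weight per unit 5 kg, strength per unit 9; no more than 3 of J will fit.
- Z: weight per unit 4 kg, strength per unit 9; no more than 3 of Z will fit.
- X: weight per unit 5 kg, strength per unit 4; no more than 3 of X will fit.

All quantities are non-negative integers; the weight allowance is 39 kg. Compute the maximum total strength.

This is a bounded integer knapsack.
Z has the best ratio (9/4); taking only Z gives at most 3×9 = 27 (stopped by the supply cap of 3).
Mixing does better — 2×N, 3×J, and 3×Z: weight 39 ≤ 39, strength 2·11 + 3·9 + 3·9 = 76.

76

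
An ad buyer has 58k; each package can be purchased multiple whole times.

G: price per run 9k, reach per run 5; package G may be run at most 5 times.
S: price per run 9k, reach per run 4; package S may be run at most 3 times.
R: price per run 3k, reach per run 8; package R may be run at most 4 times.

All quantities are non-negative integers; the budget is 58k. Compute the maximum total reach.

5×G and 4×R: price 57 ≤ 58, reach 5·5 + 4·8 = 57.
4×G, 1×S, and 4×R: price 57 ≤ 58, reach 4·5 + 1·4 + 4·8 = 56.
Best is 57.

57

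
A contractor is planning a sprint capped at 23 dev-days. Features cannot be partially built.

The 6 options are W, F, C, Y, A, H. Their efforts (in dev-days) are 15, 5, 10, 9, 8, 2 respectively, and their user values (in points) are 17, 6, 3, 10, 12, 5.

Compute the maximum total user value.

29

Allowing fractional choices, the relaxed optimum would be about 32.1, but features are indivisible.
F + Y + A: effort 5 + 9 + 8 = 22 ≤ 23, user value 6 + 10 + 12 = 28.
W + F + H: effort 15 + 5 + 2 = 22 ≤ 23, user value 17 + 6 + 5 = 28.
W + A: effort 15 + 8 = 23 ≤ 23, user value 17 + 12 = 29.
Best is W and A with total user value 29.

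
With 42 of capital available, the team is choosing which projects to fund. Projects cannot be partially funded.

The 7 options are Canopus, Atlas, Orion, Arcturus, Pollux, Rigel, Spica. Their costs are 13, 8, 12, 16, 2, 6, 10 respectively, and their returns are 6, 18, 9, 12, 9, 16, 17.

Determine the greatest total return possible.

72

Treat it as a binary knapsack problem.
Atlas + Orion + Pollux + Rigel + Spica: cost 8 + 12 + 2 + 6 + 10 = 38 ≤ 42, return 18 + 9 + 9 + 16 + 17 = 69.
Atlas + Arcturus + Pollux + Rigel + Spica: cost 8 + 16 + 2 + 6 + 10 = 42 ≤ 42, return 18 + 12 + 9 + 16 + 17 = 72.
Canopus + Atlas + Pollux + Rigel + Spica: cost 13 + 8 + 2 + 6 + 10 = 39 ≤ 42, return 6 + 18 + 9 + 16 + 17 = 66.
Best is Atlas, Arcturus, Pollux, Rigel, and Spica with total return 72.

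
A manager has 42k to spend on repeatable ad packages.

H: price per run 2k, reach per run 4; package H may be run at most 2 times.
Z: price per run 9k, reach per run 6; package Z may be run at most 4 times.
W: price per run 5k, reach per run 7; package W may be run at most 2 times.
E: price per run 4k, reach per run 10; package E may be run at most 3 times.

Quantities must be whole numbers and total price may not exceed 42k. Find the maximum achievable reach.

60

2×H, 1×Z, 2×W, and 3×E: price 35 ≤ 42, reach 2·4 + 1·6 + 2·7 + 3·10 = 58.
1×H, 2×Z, 2×W, and 3×E: price 42 ≤ 42, reach 1·4 + 2·6 + 2·7 + 3·10 = 60.
Best is 60.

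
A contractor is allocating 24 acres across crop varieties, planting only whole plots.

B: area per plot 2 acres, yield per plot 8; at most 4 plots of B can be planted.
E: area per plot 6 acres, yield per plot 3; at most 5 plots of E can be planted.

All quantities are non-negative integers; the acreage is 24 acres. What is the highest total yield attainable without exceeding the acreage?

4×B and 2×E: area 20 ≤ 24, yield 4·8 + 2·3 = 38.
4×B and 1×E: area 14 ≤ 24, yield 4·8 + 1·3 = 35.
Best is 38.

38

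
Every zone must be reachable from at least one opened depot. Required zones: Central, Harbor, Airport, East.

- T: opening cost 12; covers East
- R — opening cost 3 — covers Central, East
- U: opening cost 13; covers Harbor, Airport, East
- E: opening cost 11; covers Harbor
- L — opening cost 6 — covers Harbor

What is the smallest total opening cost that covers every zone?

This is a weighted set-cover instance.
The greedy cost-per-new-zone heuristic would pick R, L, and U for 22, but a cheaper cover exists.
Choose R and U: together they cover Central, Harbor, Airport, East — every zone.
Total opening cost: 3 + 13 = 16.
No cover costs less than 16.

16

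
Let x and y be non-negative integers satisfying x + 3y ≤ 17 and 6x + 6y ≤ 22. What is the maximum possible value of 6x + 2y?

18

Relaxing integrality, the LP optimum is 22.00 at (x,y) = (3.67, 0), which is not an integer point.
(x,y)=(3,0): 1·3+3·0=3≤17, 6·3+6·0=18≤22, objective 18.
(x,y)=(2,1): 1·2+3·1=5≤17, 6·2+6·1=18≤22, objective 14.
(x,y)=(2,0): 1·2+3·0=2≤17, 6·2+6·0=12≤22, objective 12.
The best lattice point is (3,0), giving 18.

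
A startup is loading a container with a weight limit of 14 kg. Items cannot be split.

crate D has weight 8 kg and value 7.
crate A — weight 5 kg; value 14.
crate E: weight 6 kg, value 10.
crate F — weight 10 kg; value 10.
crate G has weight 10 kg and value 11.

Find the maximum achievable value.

Take crate A and crate E: weight 5 + 6 = 11 ≤ 14, value 14 + 10 = 24.
No other feasible combination does better.

24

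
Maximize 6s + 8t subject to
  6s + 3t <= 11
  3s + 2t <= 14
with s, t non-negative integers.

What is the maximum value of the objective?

24

The continuous relaxation peaks at (0, 3.67) with value 29.33; rounding to a feasible lattice point costs some objective.
(s,t)=(0,3): 6·0+3·3=9≤11, 3·0+2·3=6≤14, objective 24.
(s,t)=(0,2): 6·0+3·2=6≤11, 3·0+2·2=4≤14, objective 16.
The best lattice point is (0,3), giving 24.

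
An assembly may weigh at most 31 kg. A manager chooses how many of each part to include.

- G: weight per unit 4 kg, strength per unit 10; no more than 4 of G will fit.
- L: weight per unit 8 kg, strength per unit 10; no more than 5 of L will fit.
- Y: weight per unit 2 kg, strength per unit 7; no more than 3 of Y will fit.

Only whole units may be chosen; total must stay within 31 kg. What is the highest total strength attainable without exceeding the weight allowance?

Take 4×G, 1×L, and 3×Y: weight 30 ≤ 31, strength 4·10 + 1·10 + 3·7 = 71.
Y has the best ratio (7/2) and is taken to its limit of 3; remaining capacity is filled optimally with the others.

71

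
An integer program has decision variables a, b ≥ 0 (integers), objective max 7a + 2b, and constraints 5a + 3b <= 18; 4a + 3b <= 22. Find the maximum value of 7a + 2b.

23

The continuous relaxation peaks at (3.6, 0) with value 25.20; rounding to a feasible lattice point costs some objective.
(a,b)=(3,1) is feasible, giving 23.
(a,b)=(3,0) is feasible, giving 21.
Maximum is 23 at (a,b)=(3,1).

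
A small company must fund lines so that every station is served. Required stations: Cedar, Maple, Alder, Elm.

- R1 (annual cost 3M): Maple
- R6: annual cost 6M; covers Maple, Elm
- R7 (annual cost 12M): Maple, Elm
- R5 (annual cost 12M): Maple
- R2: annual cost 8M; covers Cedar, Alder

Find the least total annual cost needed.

The greedy cost-per-new-station heuristic would pick R1, R2, and R6 for 17, but a cheaper cover exists.
Choose R6 and R2: together they cover Cedar, Maple, Alder, Elm — every station.
Total annual cost: 6 + 8 = 14.
No cover costs less than 14.

14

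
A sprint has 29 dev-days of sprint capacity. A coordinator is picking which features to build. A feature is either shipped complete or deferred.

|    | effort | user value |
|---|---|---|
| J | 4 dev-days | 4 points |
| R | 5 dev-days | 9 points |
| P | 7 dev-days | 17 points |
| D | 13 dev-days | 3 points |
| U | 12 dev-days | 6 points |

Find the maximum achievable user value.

36

J + R + P + U: effort 4 + 5 + 7 + 12 = 28 ≤ 29, user value 4 + 9 + 17 + 6 = 36.
J + R + P + D: effort 4 + 5 + 7 + 13 = 29 ≤ 29, user value 4 + 9 + 17 + 3 = 33.
Best is J, R, P, and U with total user value 36.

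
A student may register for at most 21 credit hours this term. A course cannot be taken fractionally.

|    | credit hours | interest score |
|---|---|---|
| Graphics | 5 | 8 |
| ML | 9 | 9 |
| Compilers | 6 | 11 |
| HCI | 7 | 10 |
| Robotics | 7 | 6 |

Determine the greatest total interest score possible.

29

This is an integer program with binary decision variables.
Allowing fractional choices, the relaxed optimum would be about 32.0, but courses are indivisible.
Graphics + ML + Compilers: credit hours 5 + 9 + 6 = 20 ≤ 21, interest score 8 + 9 + 11 = 28.
Graphics + Compilers + HCI: credit hours 5 + 6 + 7 = 18 ≤ 21, interest score 8 + 11 + 10 = 29.
Best is Graphics, Compilers, and HCI with total interest score 29.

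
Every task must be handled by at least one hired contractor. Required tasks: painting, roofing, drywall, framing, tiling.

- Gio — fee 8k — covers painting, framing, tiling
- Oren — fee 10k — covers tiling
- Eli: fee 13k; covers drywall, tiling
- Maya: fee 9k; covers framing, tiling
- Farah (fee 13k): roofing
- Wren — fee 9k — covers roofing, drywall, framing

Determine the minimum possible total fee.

17

This is an integer covering problem.
Choose Gio and Wren: together they cover painting, roofing, drywall, framing, tiling — every task.
Total fee: 8 + 9 = 17.
No cover costs less than 17.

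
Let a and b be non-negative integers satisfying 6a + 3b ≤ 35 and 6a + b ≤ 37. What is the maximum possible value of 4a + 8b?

88

Relaxing integrality, the LP optimum is 93.33 at (a,b) = (0, 11.7), which is not an integer point.
(a,b)=(0,11) is feasible, giving 88.
(a,b)=(0,10) is feasible, giving 80.
Maximum is 88 at (a,b)=(0,11).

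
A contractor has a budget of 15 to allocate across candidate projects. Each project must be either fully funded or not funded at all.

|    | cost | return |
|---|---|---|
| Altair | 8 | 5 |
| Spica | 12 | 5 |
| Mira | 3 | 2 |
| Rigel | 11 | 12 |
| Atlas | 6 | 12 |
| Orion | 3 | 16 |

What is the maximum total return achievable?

30

This is a 0-1 knapsack instance.
Allowing fractional choices, the relaxed optimum would be about 34.5, but projects are indivisible.
Mira + Atlas + Orion: cost 3 + 6 + 3 = 12 ≤ 15, return 2 + 12 + 16 = 30.
Atlas + Orion: cost 6 + 3 = 9 ≤ 15, return 12 + 16 = 28.
Best is Mira, Atlas, and Orion with total return 30.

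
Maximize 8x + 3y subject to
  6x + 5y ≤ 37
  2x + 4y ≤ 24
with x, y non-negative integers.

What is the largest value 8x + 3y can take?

48

Relaxing integrality, the LP optimum is 49.33 at (x,y) = (6.17, 0), which is not an integer point.
(x,y)=(6,0): 6·6+5·0=36≤37, 2·6+4·0=12≤24, objective 48.
(x,y)=(5,1): 6·5+5·1=35≤37, 2·5+4·1=14≤24, objective 43.
(x,y)=(5,0): 6·5+5·0=30≤37, 2·5+4·0=10≤24, objective 40.
The best lattice point is (6,0), giving 48.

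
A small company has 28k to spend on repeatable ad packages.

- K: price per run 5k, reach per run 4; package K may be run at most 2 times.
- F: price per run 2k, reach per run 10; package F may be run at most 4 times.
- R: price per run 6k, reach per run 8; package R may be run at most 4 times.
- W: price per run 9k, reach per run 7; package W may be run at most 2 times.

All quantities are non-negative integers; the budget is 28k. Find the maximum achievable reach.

64

F has the best ratio (10/2); taking only F gives at most 4×10 = 40 (stopped by the supply cap of 4).
Mixing does better — 4×F and 3×R: price 26 ≤ 28, reach 4·10 + 3·8 = 64.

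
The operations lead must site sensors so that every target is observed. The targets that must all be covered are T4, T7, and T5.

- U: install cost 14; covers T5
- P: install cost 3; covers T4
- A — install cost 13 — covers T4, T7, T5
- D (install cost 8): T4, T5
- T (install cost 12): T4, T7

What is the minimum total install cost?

This is a weighted set-cover instance.
The greedy cost-per-new-target heuristic would pick P and A for 16, but a cheaper cover exists.
A alone covers T4, T7, T5 — every target.
Total install cost: 13.
No cover costs less than 13.

13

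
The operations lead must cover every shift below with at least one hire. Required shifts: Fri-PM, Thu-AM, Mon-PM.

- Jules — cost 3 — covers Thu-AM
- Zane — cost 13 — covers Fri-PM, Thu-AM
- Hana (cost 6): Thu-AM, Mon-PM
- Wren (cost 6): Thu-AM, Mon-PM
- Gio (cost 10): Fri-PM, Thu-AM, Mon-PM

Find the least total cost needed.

10

The greedy cost-per-new-shift heuristic would pick Jules and Gio for 13, but a cheaper cover exists.
Gio alone covers Fri-PM, Thu-AM, Mon-PM — every shift.
Total cost: 10.
No cover costs less than 10.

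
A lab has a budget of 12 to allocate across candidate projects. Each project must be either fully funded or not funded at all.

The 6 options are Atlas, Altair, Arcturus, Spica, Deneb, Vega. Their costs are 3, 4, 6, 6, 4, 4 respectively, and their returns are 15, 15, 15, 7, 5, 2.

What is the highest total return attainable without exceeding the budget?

35

Treat it as a binary knapsack problem.
Take Atlas, Altair, and Deneb: cost 3 + 4 + 4 = 11 ≤ 12, return 15 + 15 + 5 = 35.
No other feasible combination does better.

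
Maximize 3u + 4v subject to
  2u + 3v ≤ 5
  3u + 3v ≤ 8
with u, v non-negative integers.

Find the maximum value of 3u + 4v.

Relaxing integrality, the LP optimum is 7.50 at (u,v) = (2.5, 0), which is not an integer point.
(u,v)=(1,1): 2·1+3·1=5≤5, 3·1+3·1=6≤8, objective 7.
(u,v)=(2,0): 2·2+3·0=4≤5, 3·2+3·0=6≤8, objective 6.
(u,v)=(0,1): 2·0+3·1=3≤5, 3·0+3·1=3≤8, objective 4.
The best lattice point is (1,1), giving 7.

7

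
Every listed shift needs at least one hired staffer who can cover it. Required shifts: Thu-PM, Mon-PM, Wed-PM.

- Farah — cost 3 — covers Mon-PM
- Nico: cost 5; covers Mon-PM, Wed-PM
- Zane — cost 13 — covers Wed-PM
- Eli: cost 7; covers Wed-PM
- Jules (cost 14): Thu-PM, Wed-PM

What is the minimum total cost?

This is a weighted set-cover instance.
The greedy cost-per-new-shift heuristic would pick Nico and Jules for 19, but a cheaper cover exists.
Choose Farah and Jules: together they cover Thu-PM, Mon-PM, Wed-PM — every shift.
Total cost: 3 + 14 = 17.
No cover costs less than 17.

17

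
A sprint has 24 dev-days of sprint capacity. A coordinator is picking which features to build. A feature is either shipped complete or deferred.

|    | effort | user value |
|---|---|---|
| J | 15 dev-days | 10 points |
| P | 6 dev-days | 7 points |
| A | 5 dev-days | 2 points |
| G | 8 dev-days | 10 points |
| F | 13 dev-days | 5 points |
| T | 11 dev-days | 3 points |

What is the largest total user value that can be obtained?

20

This is an integer program with binary decision variables.
Allowing fractional choices, the relaxed optimum would be about 23.7, but features are indivisible.
P + A + G: effort 6 + 5 + 8 = 19 ≤ 24, user value 7 + 2 + 10 = 19.
P + G: effort 6 + 8 = 14 ≤ 24, user value 7 + 10 = 17.
J + G: effort 15 + 8 = 23 ≤ 24, user value 10 + 10 = 20.
Best is J and G with total user value 20.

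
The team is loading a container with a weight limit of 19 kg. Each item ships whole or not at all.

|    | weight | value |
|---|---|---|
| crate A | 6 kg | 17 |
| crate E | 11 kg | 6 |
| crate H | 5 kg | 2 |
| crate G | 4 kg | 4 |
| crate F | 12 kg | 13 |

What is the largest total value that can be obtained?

This is a 0-1 knapsack instance.
crate A + crate H + crate G: weight 6 + 5 + 4 = 15 ≤ 19, value 17 + 2 + 4 = 23.
crate A + crate F: weight 6 + 12 = 18 ≤ 19, value 17 + 13 = 30.
Best is crate A and crate F with total value 30.

30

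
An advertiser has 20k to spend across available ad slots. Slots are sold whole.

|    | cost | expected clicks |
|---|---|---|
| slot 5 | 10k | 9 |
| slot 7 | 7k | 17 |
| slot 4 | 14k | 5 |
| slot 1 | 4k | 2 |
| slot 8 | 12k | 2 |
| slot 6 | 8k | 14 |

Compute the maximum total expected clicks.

Allowing fractional choices, the relaxed optimum would be about 35.5, but ad slots are indivisible.
slot 7 + slot 6: cost 7 + 8 = 15 ≤ 20, expected clicks 17 + 14 = 31.
slot 7 + slot 1 + slot 6: cost 7 + 4 + 8 = 19 ≤ 20, expected clicks 17 + 2 + 14 = 33.
slot 5 + slot 7: cost 10 + 7 = 17 ≤ 20, expected clicks 9 + 17 = 26.
Best is slot 7, slot 1, and slot 6 with total expected clicks 33.

33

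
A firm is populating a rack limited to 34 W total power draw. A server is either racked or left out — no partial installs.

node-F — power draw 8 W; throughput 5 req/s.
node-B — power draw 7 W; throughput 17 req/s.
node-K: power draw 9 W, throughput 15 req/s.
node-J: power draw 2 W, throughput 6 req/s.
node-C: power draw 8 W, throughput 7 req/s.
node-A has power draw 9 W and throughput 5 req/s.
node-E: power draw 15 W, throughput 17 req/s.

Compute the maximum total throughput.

Allowing fractional choices, the relaxed optimum would be about 55.9, but servers are indivisible.
node-F + node-B + node-K + node-J + node-C: power draw 8 + 7 + 9 + 2 + 8 = 34 ≤ 34, throughput 5 + 17 + 15 + 6 + 7 = 50.
node-B + node-K + node-J + node-E: power draw 7 + 9 + 2 + 15 = 33 ≤ 34, throughput 17 + 15 + 6 + 17 = 55.
Best is node-B, node-K, node-J, and node-E with total throughput 55.

55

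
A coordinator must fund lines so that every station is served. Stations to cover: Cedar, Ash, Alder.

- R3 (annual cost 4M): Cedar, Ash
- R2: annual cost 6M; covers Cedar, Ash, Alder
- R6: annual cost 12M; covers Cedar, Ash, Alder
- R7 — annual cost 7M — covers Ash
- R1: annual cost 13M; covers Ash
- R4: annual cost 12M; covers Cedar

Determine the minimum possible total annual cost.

6

This is an integer covering problem.
R2 alone covers Cedar, Ash, Alder — every station.
Total annual cost: 6.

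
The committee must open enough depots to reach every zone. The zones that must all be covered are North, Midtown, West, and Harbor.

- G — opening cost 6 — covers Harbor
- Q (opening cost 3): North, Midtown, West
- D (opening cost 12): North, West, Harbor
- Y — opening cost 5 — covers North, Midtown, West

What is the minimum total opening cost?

Choose G and Q: together they cover North, Midtown, West, Harbor — every zone.
Total opening cost: 6 + 3 = 9.

9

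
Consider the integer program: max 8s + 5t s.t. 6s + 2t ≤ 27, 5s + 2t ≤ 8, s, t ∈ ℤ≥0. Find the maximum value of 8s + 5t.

(s,t)=(0,4): 6·0+2·4=8≤27, 5·0+2·4=8≤8, objective 20.
(s,t)=(0,3): 6·0+2·3=6≤27, 5·0+2·3=6≤8, objective 15.
No feasible integer point exceeds 20.

20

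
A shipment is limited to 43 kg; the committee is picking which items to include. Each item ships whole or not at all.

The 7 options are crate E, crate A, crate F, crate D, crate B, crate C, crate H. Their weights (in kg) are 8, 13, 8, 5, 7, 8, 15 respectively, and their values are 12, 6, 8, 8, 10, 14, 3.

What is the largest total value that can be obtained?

crate E + crate A + crate D + crate B + crate C: weight 8 + 13 + 5 + 7 + 8 = 41 ≤ 43, value 12 + 6 + 8 + 10 + 14 = 50.
crate E + crate F + crate D + crate B + crate C: weight 8 + 8 + 5 + 7 + 8 = 36 ≤ 43, value 12 + 8 + 8 + 10 + 14 = 52.
Best is crate E, crate F, crate D, crate B, and crate C with total value 52.

52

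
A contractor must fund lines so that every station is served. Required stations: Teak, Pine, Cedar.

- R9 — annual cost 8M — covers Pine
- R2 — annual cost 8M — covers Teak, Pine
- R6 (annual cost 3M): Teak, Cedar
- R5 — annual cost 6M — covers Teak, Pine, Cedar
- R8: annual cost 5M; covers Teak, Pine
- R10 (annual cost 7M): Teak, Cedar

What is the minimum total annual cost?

6

The greedy cost-per-new-station heuristic would pick R6 and R8 for 8, but a cheaper cover exists.
R5 alone covers Teak, Pine, Cedar — every station.
Total annual cost: 6.
No cover costs less than 6.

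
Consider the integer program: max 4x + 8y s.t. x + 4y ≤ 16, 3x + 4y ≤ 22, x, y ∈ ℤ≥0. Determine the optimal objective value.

Relaxing integrality, the LP optimum is 38.00 at (x,y) = (3, 3.25), which is not an integer point.
(x,y)=(3,3): 1·3+4·3=15≤16, 3·3+4·3=21≤22, objective 36.
(x,y)=(4,2): 1·4+4·2=12≤16, 3·4+4·2=20≤22, objective 32.
(x,y)=(2,3): 1·2+4·3=14≤16, 3·2+4·3=18≤22, objective 32.
Maximum is 36 at (x,y)=(3,3).

36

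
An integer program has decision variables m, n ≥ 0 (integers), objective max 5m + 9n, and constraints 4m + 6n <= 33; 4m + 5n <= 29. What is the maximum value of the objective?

46

The continuous relaxation peaks at (0, 5.5) with value 49.50; rounding to a feasible lattice point costs some objective.
(m,n)=(2,4): 4·2+6·4=32≤33, 4·2+5·4=28≤29, objective 46.
(m,n)=(0,5): 4·0+6·5=30≤33, 4·0+5·5=25≤29, objective 45.
No feasible integer point exceeds 46.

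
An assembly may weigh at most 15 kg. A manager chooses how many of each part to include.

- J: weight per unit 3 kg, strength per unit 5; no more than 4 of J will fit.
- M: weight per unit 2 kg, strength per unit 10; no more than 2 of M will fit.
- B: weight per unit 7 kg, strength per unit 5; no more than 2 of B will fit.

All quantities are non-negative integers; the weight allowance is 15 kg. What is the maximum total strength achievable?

35

M has the best ratio (10/2); taking only M gives at most 2×10 = 20 (stopped by the supply cap of 2).
Mixing does better — 3×J and 2×M: weight 13 ≤ 15, strength 3·5 + 2·10 = 35.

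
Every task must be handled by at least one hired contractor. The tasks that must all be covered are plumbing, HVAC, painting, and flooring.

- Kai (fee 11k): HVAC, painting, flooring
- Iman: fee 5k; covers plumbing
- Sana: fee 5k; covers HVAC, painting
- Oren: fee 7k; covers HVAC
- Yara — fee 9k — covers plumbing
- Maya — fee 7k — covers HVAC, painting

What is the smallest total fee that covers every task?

The greedy cost-per-new-task heuristic would pick Sana, Iman, and Kai for 21, but a cheaper cover exists.
Choose Kai and Iman: together they cover plumbing, HVAC, painting, flooring — every task.
Total fee: 11 + 5 = 16.
No cover costs less than 16.

16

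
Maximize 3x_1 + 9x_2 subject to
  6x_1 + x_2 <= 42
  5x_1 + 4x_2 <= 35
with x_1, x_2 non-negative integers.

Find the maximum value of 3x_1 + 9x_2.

72

(x_1,x_2)=(0,8): 6·0+1·8=8≤42, 5·0+4·8=32≤35, objective 72.
(x_1,x_2)=(1,7): 6·1+1·7=13≤42, 5·1+4·7=33≤35, objective 66.
(x_1,x_2)=(0,7): 6·0+1·7=7≤42, 5·0+4·7=28≤35, objective 63.
No feasible integer point exceeds 72.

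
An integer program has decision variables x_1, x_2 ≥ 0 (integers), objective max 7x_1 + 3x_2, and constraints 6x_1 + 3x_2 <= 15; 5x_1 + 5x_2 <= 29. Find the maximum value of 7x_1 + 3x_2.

Relaxing integrality, the LP optimum is 17.50 at (x_1,x_2) = (2.5, 0), which is not an integer point.
(x_1,x_2)=(2,1): 6·2+3·1=15≤15, 5·2+5·1=15≤29, objective 17.
(x_1,x_2)=(2,0): 6·2+3·0=12≤15, 5·2+5·0=10≤29, objective 14.
(x_1,x_2)=(1,2): 6·1+3·2=12≤15, 5·1+5·2=15≤29, objective 13.
(x_1,x_2)=(1,1): 6·1+3·1=9≤15, 5·1+5·1=10≤29, objective 10.
The best lattice point is (2,1), giving 17.

17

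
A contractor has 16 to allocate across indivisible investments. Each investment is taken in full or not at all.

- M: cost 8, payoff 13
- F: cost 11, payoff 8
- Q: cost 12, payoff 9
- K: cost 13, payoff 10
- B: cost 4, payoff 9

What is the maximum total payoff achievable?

22

Take M and B: cost 8 + 4 = 12 ≤ 16, payoff 13 + 9 = 22.
No other feasible combination does better.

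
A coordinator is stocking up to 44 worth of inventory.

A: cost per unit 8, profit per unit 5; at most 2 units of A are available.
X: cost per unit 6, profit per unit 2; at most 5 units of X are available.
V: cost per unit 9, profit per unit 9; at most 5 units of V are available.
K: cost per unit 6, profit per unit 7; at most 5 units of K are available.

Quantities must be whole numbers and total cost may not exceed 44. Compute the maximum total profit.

This is a bounded integer knapsack.
K has the best ratio (7/6); taking only K gives at most 5×7 = 35 (stopped by the supply cap of 5).
Mixing does better — 2×V and 4×K: cost 42 ≤ 44, profit 2·9 + 4·7 = 46.

46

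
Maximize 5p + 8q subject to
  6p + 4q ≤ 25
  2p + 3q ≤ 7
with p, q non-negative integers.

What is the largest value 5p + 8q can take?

18

Relaxing integrality, the LP optimum is 18.67 at (p,q) = (0, 2.33), which is not an integer point.
(p,q)=(2,1): 6·2+4·1=16≤25, 2·2+3·1=7≤7, objective 18.
(p,q)=(0,2): 6·0+4·2=8≤25, 2·0+3·2=6≤7, objective 16.
No feasible integer point exceeds 18.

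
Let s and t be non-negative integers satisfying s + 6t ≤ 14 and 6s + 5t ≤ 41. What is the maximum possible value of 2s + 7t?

(s,t)=(6,1): 1·6+6·1=12≤14, 6·6+5·1=41≤41, objective 19.
(s,t)=(5,1): 1·5+6·1=11≤14, 6·5+5·1=35≤41, objective 17.
The best lattice point is (6,1), giving 19.

19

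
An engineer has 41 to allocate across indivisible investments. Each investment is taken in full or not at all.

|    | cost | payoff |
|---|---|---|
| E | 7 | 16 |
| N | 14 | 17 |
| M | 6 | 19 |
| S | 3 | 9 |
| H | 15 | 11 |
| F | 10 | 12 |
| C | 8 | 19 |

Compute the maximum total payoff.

N + M + S + F + C: cost 14 + 6 + 3 + 10 + 8 = 41 ≤ 41, payoff 17 + 19 + 9 + 12 + 19 = 76.
E + N + M + S + C: cost 7 + 14 + 6 + 3 + 8 = 38 ≤ 41, payoff 16 + 17 + 19 + 9 + 19 = 80.
E + M + S + F + C: cost 7 + 6 + 3 + 10 + 8 = 34 ≤ 41, payoff 16 + 19 + 9 + 12 + 19 = 75.
Best is E, N, M, S, and C with total payoff 80.

80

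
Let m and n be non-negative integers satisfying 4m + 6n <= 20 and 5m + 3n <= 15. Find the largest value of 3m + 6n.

(m,n)=(0,3) is feasible, giving 18.
(m,n)=(1,2) is feasible, giving 15.
(m,n)=(0,2) is feasible, giving 12.
The best lattice point is (0,3), giving 18.

18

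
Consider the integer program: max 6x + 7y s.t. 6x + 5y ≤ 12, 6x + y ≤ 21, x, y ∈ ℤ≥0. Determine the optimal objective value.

14

(x,y)=(0,2): 6·0+5·2=10≤12, 6·0+1·2=2≤21, objective 14.
(x,y)=(1,1): 6·1+5·1=11≤12, 6·1+1·1=7≤21, objective 13.
No feasible integer point exceeds 14.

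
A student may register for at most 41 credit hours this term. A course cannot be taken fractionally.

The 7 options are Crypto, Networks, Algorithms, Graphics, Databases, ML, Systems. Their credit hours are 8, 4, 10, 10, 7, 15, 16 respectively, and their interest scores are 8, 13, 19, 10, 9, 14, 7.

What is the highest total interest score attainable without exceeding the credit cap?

59

Allowing fractional choices, the relaxed optimum would be about 60.9, but courses are indivisible.
Networks + Algorithms + Databases + ML: credit hours 4 + 10 + 7 + 15 = 36 ≤ 41, interest score 13 + 19 + 9 + 14 = 55.
Crypto + Networks + Algorithms + Graphics + Databases: credit hours 8 + 4 + 10 + 10 + 7 = 39 ≤ 41, interest score 8 + 13 + 19 + 10 + 9 = 59.
Networks + Algorithms + Graphics + ML: credit hours 4 + 10 + 10 + 15 = 39 ≤ 41, interest score 13 + 19 + 10 + 14 = 56.
Best is Crypto, Networks, Algorithms, Graphics, and Databases with total interest score 59.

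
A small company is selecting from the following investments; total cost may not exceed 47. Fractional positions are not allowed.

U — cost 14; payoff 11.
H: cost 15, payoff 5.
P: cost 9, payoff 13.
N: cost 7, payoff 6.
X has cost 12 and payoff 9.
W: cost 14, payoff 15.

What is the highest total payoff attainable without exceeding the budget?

U + P + N + W: cost 14 + 9 + 7 + 14 = 44 ≤ 47, payoff 11 + 13 + 6 + 15 = 45.
P + N + X + W: cost 9 + 7 + 12 + 14 = 42 ≤ 47, payoff 13 + 6 + 9 + 15 = 43.
Best is U, P, N, and W with total payoff 45.

45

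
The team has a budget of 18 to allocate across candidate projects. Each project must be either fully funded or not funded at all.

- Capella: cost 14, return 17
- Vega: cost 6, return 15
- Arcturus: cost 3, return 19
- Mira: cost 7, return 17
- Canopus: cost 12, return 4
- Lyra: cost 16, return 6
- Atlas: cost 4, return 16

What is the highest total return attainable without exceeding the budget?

52

This is a 0-1 knapsack instance.
Allowing fractional choices, the relaxed optimum would be about 62.1, but projects are indivisible.
Vega + Arcturus + Mira: cost 6 + 3 + 7 = 16 ≤ 18, return 15 + 19 + 17 = 51.
Arcturus + Mira + Atlas: cost 3 + 7 + 4 = 14 ≤ 18, return 19 + 17 + 16 = 52.
Vega + Arcturus + Atlas: cost 6 + 3 + 4 = 13 ≤ 18, return 15 + 19 + 16 = 50.
Best is Arcturus, Mira, and Atlas with total return 52.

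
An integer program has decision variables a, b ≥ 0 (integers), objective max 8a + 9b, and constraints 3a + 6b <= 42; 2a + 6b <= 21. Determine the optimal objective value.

80

Relaxing integrality, the LP optimum is 84.00 at (a,b) = (10.5, 0), which is not an integer point.
(a,b)=(10,0): 3·10+6·0=30≤42, 2·10+6·0=20≤21, objective 80.
(a,b)=(9,0): 3·9+6·0=27≤42, 2·9+6·0=18≤21, objective 72.
No feasible integer point exceeds 80.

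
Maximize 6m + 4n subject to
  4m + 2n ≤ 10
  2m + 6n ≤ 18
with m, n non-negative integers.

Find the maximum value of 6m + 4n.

The continuous relaxation peaks at (1.2, 2.6) with value 17.60; rounding to a feasible lattice point costs some objective.
(m,n)=(2,1): 4·2+2·1=10≤10, 2·2+6·1=10≤18, objective 16.
(m,n)=(1,2): 4·1+2·2=8≤10, 2·1+6·2=14≤18, objective 14.
(m,n)=(0,3): 4·0+2·3=6≤10, 2·0+6·3=18≤18, objective 12.
Maximum is 16 at (m,n)=(2,1).

16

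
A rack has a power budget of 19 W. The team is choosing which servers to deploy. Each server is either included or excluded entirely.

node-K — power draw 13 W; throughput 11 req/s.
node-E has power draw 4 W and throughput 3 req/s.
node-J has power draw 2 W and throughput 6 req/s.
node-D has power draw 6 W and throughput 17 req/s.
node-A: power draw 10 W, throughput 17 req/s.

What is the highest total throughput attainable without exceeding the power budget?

40

Allowing fractional choices, the relaxed optimum would be about 40.8, but servers are indivisible.
node-D + node-A: power draw 6 + 10 = 16 ≤ 19, throughput 17 + 17 = 34.
node-J + node-D + node-A: power draw 2 + 6 + 10 = 18 ≤ 19, throughput 6 + 17 + 17 = 40.
Best is node-J, node-D, and node-A with total throughput 40.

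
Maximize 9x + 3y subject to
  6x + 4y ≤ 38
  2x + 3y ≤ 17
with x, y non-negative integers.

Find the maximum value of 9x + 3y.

54

(x,y)=(6,0): 6·6+4·0=36≤38, 2·6+3·0=12≤17, objective 54.
(x,y)=(5,1): 6·5+4·1=34≤38, 2·5+3·1=13≤17, objective 48.
(x,y)=(5,0): 6·5+4·0=30≤38, 2·5+3·0=10≤17, objective 45.
No feasible integer point exceeds 54.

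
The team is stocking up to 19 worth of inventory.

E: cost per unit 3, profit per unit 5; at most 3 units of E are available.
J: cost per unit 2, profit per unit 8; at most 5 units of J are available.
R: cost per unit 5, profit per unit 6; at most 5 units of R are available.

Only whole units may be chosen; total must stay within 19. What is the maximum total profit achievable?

J has the best ratio (8/2); taking only J gives at most 5×8 = 40 (stopped by the supply cap of 5).
Mixing does better — 3×E and 5×J: cost 19 ≤ 19, profit 3·5 + 5·8 = 55.

55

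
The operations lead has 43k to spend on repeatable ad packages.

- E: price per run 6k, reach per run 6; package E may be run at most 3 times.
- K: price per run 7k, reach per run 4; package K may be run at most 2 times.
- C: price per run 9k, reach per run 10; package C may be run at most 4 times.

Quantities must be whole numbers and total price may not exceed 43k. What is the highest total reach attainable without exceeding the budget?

46

C has the best ratio (10/9); taking only C gives at most 4×10 = 40 (stopped by the price limit).
Mixing does better — 1×E and 4×C: price 42 ≤ 43, reach 1·6 + 4·10 = 46.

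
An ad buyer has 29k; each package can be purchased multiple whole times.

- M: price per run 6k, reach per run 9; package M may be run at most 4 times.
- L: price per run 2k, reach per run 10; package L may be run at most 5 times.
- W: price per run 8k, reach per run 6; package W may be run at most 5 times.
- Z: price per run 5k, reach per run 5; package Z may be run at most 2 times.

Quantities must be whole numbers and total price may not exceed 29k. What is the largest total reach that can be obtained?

77

This is a bounded integer knapsack.
3×M and 5×L: price 28 ≤ 29, reach 3·9 + 5·10 = 77.
2×M, 5×L, and 1×Z: price 27 ≤ 29, reach 2·9 + 5·10 + 1·5 = 73.
Best is 77.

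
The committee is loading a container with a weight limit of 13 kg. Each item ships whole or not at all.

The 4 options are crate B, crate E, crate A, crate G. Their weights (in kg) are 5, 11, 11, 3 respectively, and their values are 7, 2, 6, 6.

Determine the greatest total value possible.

13

Take crate B and crate G: weight 5 + 3 = 8 ≤ 13, value 7 + 6 = 13.
No other feasible combination does better.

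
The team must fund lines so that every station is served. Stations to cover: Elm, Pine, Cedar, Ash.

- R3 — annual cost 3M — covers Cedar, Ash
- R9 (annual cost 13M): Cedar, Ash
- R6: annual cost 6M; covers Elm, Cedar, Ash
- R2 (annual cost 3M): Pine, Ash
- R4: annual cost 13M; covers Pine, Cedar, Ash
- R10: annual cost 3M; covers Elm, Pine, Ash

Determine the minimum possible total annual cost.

Choose R3 and R10: together they cover Elm, Pine, Cedar, Ash — every station.
Total annual cost: 3 + 3 = 6.

6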